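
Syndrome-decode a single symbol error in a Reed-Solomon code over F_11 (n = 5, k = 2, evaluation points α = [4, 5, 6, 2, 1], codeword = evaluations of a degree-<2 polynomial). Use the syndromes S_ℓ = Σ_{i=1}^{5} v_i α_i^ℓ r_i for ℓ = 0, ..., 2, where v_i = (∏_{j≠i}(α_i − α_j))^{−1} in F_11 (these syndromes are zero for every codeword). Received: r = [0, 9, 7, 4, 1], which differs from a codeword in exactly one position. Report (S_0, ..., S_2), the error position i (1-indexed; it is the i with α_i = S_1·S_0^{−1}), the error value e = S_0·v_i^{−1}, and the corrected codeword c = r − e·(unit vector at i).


S = (10, 10, 10), error at position 5, error magnitude e = 6, c = [0, 9, 7, 4, 6].

Step 1: column multipliers v_i = (∏_{j≠i}(α_i − α_j))^{−1} mod 11.
  i = 1 (α = 4): (4−5)(4−6)(4−2)(4−1) = (−1)·(−2)·2·3 = 12 ≡ 1, so v_1 = 1^{−1} = 1 (mod 11).
  i = 2 (α = 5): (5−4)(5−6)(5−2)(5−1) = 1·(−1)·3·4 = −12 ≡ 10, so v_2 = 10^{−1} = 10 (mod 11).
  i = 3 (α = 6): (6−4)(6−5)(6−2)(6−1) = 2·1·4·5 = 40 ≡ 7, so v_3 = 7^{−1} = 8 (mod 11).
  i = 4 (α = 2): (2−4)(2−5)(2−6)(2−1) = (−2)·(−3)·(−4)·1 = −24 ≡ 9, so v_4 = 9^{−1} = 5 (mod 11).
  i = 5 (α = 1): (1−4)(1−5)(1−6)(1−2) = (−3)·(−4)·(−5)·(−1) = 60 ≡ 5, so v_5 = 5^{−1} = 9 (mod 11).
  v = [1, 10, 8, 5, 9].
Step 2: syndromes of r = [0, 9, 7, 4, 1] (all sums mod 11).
  S_0 = Σ v_i r_i = 1·0 + 10·9 + 8·7 + 5·4 + 9·1 = 175 ≡ 10.
  S_1 = Σ v_i α_i r_i = 1·4·0 + 10·5·9 + 8·6·7 + 5·2·4 + 9·1·1 = 835 ≡ 10.
  α_i^2 mod 11 = [5, 3, 3, 4, 1].
  S_2 = Σ v_i α_i^2 r_i = 1·5·0 + 10·3·9 + 8·3·7 + 5·4·4 + 9·1·1 = 527 ≡ 10.
  S = (10, 10, 10) ≠ 0, so r is not a codeword (an error is present).
Step 3: locate the error. For a single error e at position i, S_ℓ = v_i·e·α_i^ℓ, so α_err = S_1/S_0.
  S_0^{−1} = 10^{−1} = 10 (mod 11), so α_err = 10·10 = 100 ≡ 1 = α_5. Error position i = 5.
  Consistency check: S_2/S_1 = 10·10 = 100 ≡ 1 = α_err ✓ (single-error assumption holds).
Step 4: error magnitude e = S_0/v_5 = S_0·∏_{j≠5}(α_5 − α_j) = 10·5 = 50 ≡ 6 (mod 11).
Step 5: correct position 5: c_5 = r_5 − e = 1 − 6 ≡ 6 (mod 11). Hence c = [0, 9, 7, 4, 6].
  Check: interpolating c through the α_i gives m(x) = 8 + 9·x (degree < 2) with m(α_i) = c_i for every i, so c is indeed a codeword.


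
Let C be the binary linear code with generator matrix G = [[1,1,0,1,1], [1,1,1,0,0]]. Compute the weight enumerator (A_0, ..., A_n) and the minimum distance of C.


Weight distribution: A_0 = 1, A_3 = 2, A_4 = 1. Minimum distance d = 3.

Enumerate all 2^2 = 4 messages m ∈ F_2^2.
For each, compute codeword c = mG in F_2^5, then tally its weight.
  m = 00 → c = 00000, weight = 0.
  m = 10 → c = 11011, weight = 4.
  m = 01 → c = 11100, weight = 3.
  m = 11 → c = 00111, weight = 3.
Tally weights:
  weight 0: 1 codewords.
  weight 3: 2 codewords.
  weight 4: 1 codewords.
Minimum distance d = smallest w > 0 with A_w > 0 = 3.
Sanity: Σ A_w = 4 = 2^2 = 4 ✓.


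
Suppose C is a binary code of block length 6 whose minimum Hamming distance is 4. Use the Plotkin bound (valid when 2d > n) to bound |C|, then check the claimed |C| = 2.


Plotkin bound M ≤ 4; given |C| = 2 ≤ bound (satisfied).

Check applicability: 2d = 8, n = 6.
2d − n = 2 > 0, so Plotkin applies.
Compute d/(2d−n) = 4/2 ≈ 2.0000.
⌊d/(2d−n)⌋ = 2.
Plotkin bound: M ≤ 2·2 = 4.
Given |C| = 2, check: satisfied.
This |C| is below the Plotkin bound.


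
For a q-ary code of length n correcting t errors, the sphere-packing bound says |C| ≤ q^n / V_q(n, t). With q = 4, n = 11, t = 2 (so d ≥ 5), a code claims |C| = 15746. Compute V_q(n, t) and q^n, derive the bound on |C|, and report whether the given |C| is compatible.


V_q(n, t) = 529, q^n = 4194304, Hamming bound = 7928, |C| = 15746 > bound (violated).

Step 1: Compute V_q(n, t) = Σ_{j=0}^2 C(n, j) (q−1)^j.
  j = 0: C(11,0)·(3)^0 = 1·1 = 1.
  j = 1: C(11,1)·(3)^1 = 11·3 = 33.
  j = 2: C(11,2)·(3)^2 = 55·9 = 495.
  V_q(n, t) = 1 + 33 + 495 = 529.
Step 2: q^n = 4^11 = 4194304.
Step 3: Hamming bound ⌊q^n / V_q(n,t)⌋ = ⌊4194304/529⌋ = 7928.
Step 4: Compare |C| = 15746 to 7928: violated.
The claimed |C| lies above the Hamming bound, so no 4-ary code of length 11 with d ≥ 5 can have 15746 codewords.


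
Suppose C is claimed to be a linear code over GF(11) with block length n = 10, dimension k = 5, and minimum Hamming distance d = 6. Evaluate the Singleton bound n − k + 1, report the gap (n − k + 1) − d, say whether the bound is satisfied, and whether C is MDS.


Singleton RHS = n − k + 1 = 6, slack = 0, bound satisfied, MDS.

Singleton bound: d ≤ n − k + 1.
Here n = 10, k = 5, so n − k + 1 = 6.
Given d = 6, check d ≤ 6: YES.
Slack = (n − k + 1) − d = 0.
The code is MDS (slack = 0).
Description: the claimed parameters are [10, 5, 6]_11; such a code would be MDS (meets Singleton bound).


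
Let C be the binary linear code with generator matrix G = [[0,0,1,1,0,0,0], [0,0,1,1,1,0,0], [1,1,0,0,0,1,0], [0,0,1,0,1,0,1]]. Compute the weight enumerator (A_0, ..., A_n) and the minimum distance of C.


Weight distribution: A_0 = 1, A_1 = 1, A_2 = 3, A_3 = 4, A_4 = 1, A_5 = 3, A_6 = 3. Minimum distance d = 1.

Enumerate all 2^4 = 16 messages m ∈ F_2^4.
For each, compute codeword c = mG in F_2^7, then tally its weight.
  m = 0000 → c = 0000000, weight = 0.
  m = 1000 → c = 0011000, weight = 2.
  m = 0100 → c = 0011100, weight = 3.
  m = 1100 → c = 0000100, weight = 1.
  m = 0010 → c = 1100010, weight = 3.
  m = 1010 → c = 1111010, weight = 5.
  m = 0110 → c = 1111110, weight = 6.
  m = 1110 → c = 1100110, weight = 4.
  m = 0001 → c = 0010101, weight = 3.
  m = 1001 → c = 0001101, weight = 3.
  m = 0101 → c = 0001001, weight = 2.
  m = 1101 → c = 0010001, weight = 2.
  m = 0011 → c = 1110111, weight = 6.
  m = 1011 → c = 1101111, weight = 6.
  m = 0111 → c = 1101011, weight = 5.
  m = 1111 → c = 1110011, weight = 5.
Tally weights:
  weight 0: 1 codewords.
  weight 1: 1 codewords.
  weight 2: 3 codewords.
  weight 3: 4 codewords.
  weight 4: 1 codewords.
  weight 5: 3 codewords.
  weight 6: 3 codewords.
Minimum distance d = smallest w > 0 with A_w > 0 = 1.
Sanity: Σ A_w = 16 = 2^4 = 16 ✓.


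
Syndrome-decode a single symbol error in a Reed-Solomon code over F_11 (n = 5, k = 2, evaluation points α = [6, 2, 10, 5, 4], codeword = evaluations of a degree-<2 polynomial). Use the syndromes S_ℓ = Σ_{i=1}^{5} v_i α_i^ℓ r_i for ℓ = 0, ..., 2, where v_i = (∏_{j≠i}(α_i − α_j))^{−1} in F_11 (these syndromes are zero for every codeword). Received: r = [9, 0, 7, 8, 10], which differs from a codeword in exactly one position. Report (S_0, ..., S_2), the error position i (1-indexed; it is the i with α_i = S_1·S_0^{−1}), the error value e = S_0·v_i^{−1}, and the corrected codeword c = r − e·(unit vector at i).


S = (1, 5, 3), error at position 4, error magnitude e = 4, c = [9, 0, 7, 4, 10].

Step 1: column multipliers v_i = (∏_{j≠i}(α_i − α_j))^{−1} mod 11.
  i = 1 (α = 6): (6−2)(6−10)(6−5)(6−4) = 4·(−4)·1·2 = −32 ≡ 1, so v_1 = 1^{−1} = 1 (mod 11).
  i = 2 (α = 2): (2−6)(2−10)(2−5)(2−4) = (−4)·(−8)·(−3)·(−2) = 192 ≡ 5, so v_2 = 5^{−1} = 9 (mod 11).
  i = 3 (α = 10): (10−6)(10−2)(10−5)(10−4) = 4·8·5·6 = 960 ≡ 3, so v_3 = 3^{−1} = 4 (mod 11).
  i = 4 (α = 5): (5−6)(5−2)(5−10)(5−4) = (−1)·3·(−5)·1 = 15 ≡ 4, so v_4 = 4^{−1} = 3 (mod 11).
  i = 5 (α = 4): (4−6)(4−2)(4−10)(4−5) = (−2)·2·(−6)·(−1) = −24 ≡ 9, so v_5 = 9^{−1} = 5 (mod 11).
  v = [1, 9, 4, 3, 5].
Step 2: syndromes of r = [9, 0, 7, 8, 10] (all sums mod 11).
  S_0 = Σ v_i r_i = 1·9 + 9·0 + 4·7 + 3·8 + 5·10 = 111 ≡ 1.
  S_1 = Σ v_i α_i r_i = 1·6·9 + 9·2·0 + 4·10·7 + 3·5·8 + 5·4·10 = 654 ≡ 5.
  α_i^2 mod 11 = [3, 4, 1, 3, 5].
  S_2 = Σ v_i α_i^2 r_i = 1·3·9 + 9·4·0 + 4·1·7 + 3·3·8 + 5·5·10 = 377 ≡ 3.
  S = (1, 5, 3) ≠ 0, so r is not a codeword (an error is present).
Step 3: locate the error. For a single error e at position i, S_ℓ = v_i·e·α_i^ℓ, so α_err = S_1/S_0.
  S_0^{−1} = 1^{−1} = 1 (mod 11), so α_err = 5·1 = 5 ≡ 5 = α_4. Error position i = 4.
  Consistency check: S_2/S_1 = 3·9 = 27 ≡ 5 = α_err ✓ (single-error assumption holds).
Step 4: error magnitude e = S_0/v_4 = S_0·∏_{j≠4}(α_4 − α_j) = 1·4 = 4 ≡ 4 (mod 11).
Step 5: correct position 4: c_4 = r_4 − e = 8 − 4 ≡ 4 (mod 11). Hence c = [9, 0, 7, 4, 10].
  Check: interpolating c through the α_i gives m(x) = 1 + 5·x (degree < 2) with m(α_i) = c_i for every i, so c is indeed a codeword.


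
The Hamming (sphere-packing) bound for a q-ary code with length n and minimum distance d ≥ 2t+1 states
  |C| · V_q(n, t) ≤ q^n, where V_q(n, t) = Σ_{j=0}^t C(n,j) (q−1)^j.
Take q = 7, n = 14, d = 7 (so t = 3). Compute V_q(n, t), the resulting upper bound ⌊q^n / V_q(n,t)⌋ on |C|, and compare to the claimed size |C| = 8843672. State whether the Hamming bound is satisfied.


V_q(n, t) = 81985, q^n = 678223072849, Hamming bound = 8272526, |C| = 8843672 > bound (violated).

Step 1: Compute V_q(n, t) = Σ_{j=0}^3 C(n, j) (q−1)^j.
  j = 0: C(14,0)·(6)^0 = 1·1 = 1.
  j = 1: C(14,1)·(6)^1 = 14·6 = 84.
  j = 2: C(14,2)·(6)^2 = 91·36 = 3276.
  j = 3: C(14,3)·(6)^3 = 364·216 = 78624.
  V_q(n, t) = 1 + 84 + 3276 + 78624 = 81985.
Step 2: q^n = 7^14 = 678223072849.
Step 3: Hamming bound ⌊q^n / V_q(n,t)⌋ = ⌊678223072849/81985⌋ = 8272526.
Step 4: Compare |C| = 8843672 to 8272526: violated.
The claimed |C| lies above the Hamming bound, so no 7-ary code of length 14 with d ≥ 7 can have 8843672 codewords.


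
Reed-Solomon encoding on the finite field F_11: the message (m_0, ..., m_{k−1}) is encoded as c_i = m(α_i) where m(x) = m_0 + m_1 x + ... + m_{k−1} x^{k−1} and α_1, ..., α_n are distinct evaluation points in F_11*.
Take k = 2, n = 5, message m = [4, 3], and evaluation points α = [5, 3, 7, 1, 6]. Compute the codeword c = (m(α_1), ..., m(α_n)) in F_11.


c = [8, 2, 3, 7, 0]

Message polynomial: m(x) = 4 + 3·x (mod 11).
For each evaluation point α_i, compute m(α_i) mod 11:
  α_1 = 5: Horner steps 3 → 8, so m(5) = 8.
  α_2 = 3: Horner steps 3 → 2, so m(3) = 2.
  α_3 = 7: Horner steps 3 → 3, so m(7) = 3.
  α_4 = 1: Horner steps 3 → 7, so m(1) = 7.
  α_5 = 6: Horner steps 3 → 0, so m(6) = 0.
Codeword c = [8, 2, 3, 7, 0] ∈ F_11^5.


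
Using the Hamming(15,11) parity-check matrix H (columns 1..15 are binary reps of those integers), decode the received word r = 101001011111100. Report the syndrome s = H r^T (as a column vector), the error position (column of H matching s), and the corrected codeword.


s = (0, 1, 0, 1)^T, error position = 5, corrected codeword c = 101011011111100

Compute s = H r^T mod 2 one row at a time:
  s_1 = 1 + 1 + 1 + 1 + 1 + 1 + 0 + 0 = 6 ≡ 0 (mod 2).
  s_2 = 0 + 0 + 1 + 0 + 1 + 1 + 0 + 0 = 3 ≡ 1 (mod 2).
  s_3 = 0 + 1 + 1 + 0 + 1 + 1 + 0 + 0 = 4 ≡ 0 (mod 2).
  s_4 = 1 + 1 + 0 + 0 + 1 + 1 + 1 + 0 = 5 ≡ 1 (mod 2).
s = (0, 1, 0, 1)^T — this equals column 5 of H (binary 0101), so error is at position 5.
Correct: flip bit 5 of r = 101001011111100 to get c = 101011011111100.


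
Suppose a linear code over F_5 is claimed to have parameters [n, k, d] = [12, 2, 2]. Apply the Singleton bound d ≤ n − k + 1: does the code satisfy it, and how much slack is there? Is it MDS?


Singleton RHS = n − k + 1 = 11, slack = 9, bound satisfied, not MDS.

Singleton bound: d ≤ n − k + 1.
Here n = 12, k = 2, so n − k + 1 = 11.
Given d = 2, check d ≤ 11: YES.
Slack = (n − k + 1) − d = 9.
The code is NOT MDS (slack = 9 > 0).
Description: the claimed parameters are [12, 2, 2]_5; such a code would be non-MDS.


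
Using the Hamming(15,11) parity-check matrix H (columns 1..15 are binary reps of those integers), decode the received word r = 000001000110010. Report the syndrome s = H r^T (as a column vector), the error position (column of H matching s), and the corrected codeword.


s = (1, 0, 0, 1)^T, error position = 9, corrected codeword c = 000001001110010

Compute s = H r^T mod 2 one row at a time:
  s_1 = 0 + 0 + 1 + 1 + 0 + 0 + 1 + 0 = 3 ≡ 1 (mod 2).
  s_2 = 0 + 0 + 1 + 0 + 0 + 0 + 1 + 0 = 2 ≡ 0 (mod 2).
  s_3 = 0 + 0 + 1 + 0 + 1 + 1 + 1 + 0 = 4 ≡ 0 (mod 2).
  s_4 = 0 + 0 + 0 + 0 + 0 + 1 + 0 + 0 = 1 ≡ 1 (mod 2).
s = (1, 0, 0, 1)^T — this equals column 9 of H (binary 1001), so error is at position 9.
Correct: flip bit 9 of r = 000001000110010 to get c = 000001001110010.


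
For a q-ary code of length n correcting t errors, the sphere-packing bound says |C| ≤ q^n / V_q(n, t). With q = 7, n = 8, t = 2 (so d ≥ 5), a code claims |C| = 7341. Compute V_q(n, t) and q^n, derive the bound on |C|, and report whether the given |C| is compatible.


V_q(n, t) = 1057, q^n = 5764801, Hamming bound = 5453, |C| = 7341 > bound (violated).

Step 1: Compute V_q(n, t) = Σ_{j=0}^2 C(n, j) (q−1)^j.
  j = 0: C(8,0)·(6)^0 = 1·1 = 1.
  j = 1: C(8,1)·(6)^1 = 8·6 = 48.
  j = 2: C(8,2)·(6)^2 = 28·36 = 1008.
  V_q(n, t) = 1 + 48 + 1008 = 1057.
Step 2: q^n = 7^8 = 5764801.
Step 3: Hamming bound ⌊q^n / V_q(n,t)⌋ = ⌊5764801/1057⌋ = 5453.
Step 4: Compare |C| = 7341 to 5453: violated.
The claimed |C| lies above the Hamming bound, so no 7-ary code of length 8 with d ≥ 5 can have 7341 codewords.


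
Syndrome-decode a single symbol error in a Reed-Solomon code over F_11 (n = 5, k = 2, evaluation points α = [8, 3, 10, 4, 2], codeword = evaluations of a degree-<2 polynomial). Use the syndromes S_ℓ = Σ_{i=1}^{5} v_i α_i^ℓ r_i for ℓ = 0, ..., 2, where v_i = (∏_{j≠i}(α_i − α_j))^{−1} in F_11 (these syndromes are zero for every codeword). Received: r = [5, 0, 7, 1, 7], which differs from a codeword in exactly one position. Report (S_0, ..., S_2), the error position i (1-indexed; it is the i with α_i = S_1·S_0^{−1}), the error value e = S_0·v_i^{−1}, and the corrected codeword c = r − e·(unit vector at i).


S = (1, 2, 4), error at position 5, error magnitude e = 8, c = [5, 0, 7, 1, 10].

Step 1: column multipliers v_i = (∏_{j≠i}(α_i − α_j))^{−1} mod 11.
  i = 1 (α = 8): (8−3)(8−10)(8−4)(8−2) = 5·(−2)·4·6 = −240 ≡ 2, so v_1 = 2^{−1} = 6 (mod 11).
  i = 2 (α = 3): (3−8)(3−10)(3−4)(3−2) = (−5)·(−7)·(−1)·1 = −35 ≡ 9, so v_2 = 9^{−1} = 5 (mod 11).
  i = 3 (α = 10): (10−8)(10−3)(10−4)(10−2) = 2·7·6·8 = 672 ≡ 1, so v_3 = 1^{−1} = 1 (mod 11).
  i = 4 (α = 4): (4−8)(4−3)(4−10)(4−2) = (−4)·1·(−6)·2 = 48 ≡ 4, so v_4 = 4^{−1} = 3 (mod 11).
  i = 5 (α = 2): (2−8)(2−3)(2−10)(2−4) = (−6)·(−1)·(−8)·(−2) = 96 ≡ 8, so v_5 = 8^{−1} = 7 (mod 11).
  v = [6, 5, 1, 3, 7].
Step 2: syndromes of r = [5, 0, 7, 1, 7] (all sums mod 11).
  S_0 = Σ v_i r_i = 6·5 + 5·0 + 1·7 + 3·1 + 7·7 = 89 ≡ 1.
  S_1 = Σ v_i α_i r_i = 6·8·5 + 5·3·0 + 1·10·7 + 3·4·1 + 7·2·7 = 420 ≡ 2.
  α_i^2 mod 11 = [9, 9, 1, 5, 4].
  S_2 = Σ v_i α_i^2 r_i = 6·9·5 + 5·9·0 + 1·1·7 + 3·5·1 + 7·4·7 = 488 ≡ 4.
  S = (1, 2, 4) ≠ 0, so r is not a codeword (an error is present).
Step 3: locate the error. For a single error e at position i, S_ℓ = v_i·e·α_i^ℓ, so α_err = S_1/S_0.
  S_0^{−1} = 1^{−1} = 1 (mod 11), so α_err = 2·1 = 2 ≡ 2 = α_5. Error position i = 5.
  Consistency check: S_2/S_1 = 4·6 = 24 ≡ 2 = α_err ✓ (single-error assumption holds).
Step 4: error magnitude e = S_0/v_5 = S_0·∏_{j≠5}(α_5 − α_j) = 1·8 = 8 ≡ 8 (mod 11).
Step 5: correct position 5: c_5 = r_5 − e = 7 − 8 ≡ 10 (mod 11). Hence c = [5, 0, 7, 1, 10].
  Check: interpolating c through the α_i gives m(x) = 8 + 1·x (degree < 2) with m(α_i) = c_i for every i, so c is indeed a codeword.


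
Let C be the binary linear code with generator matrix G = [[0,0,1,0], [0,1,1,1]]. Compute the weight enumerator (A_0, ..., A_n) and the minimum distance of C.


Weight distribution: A_0 = 1, A_1 = 1, A_2 = 1, A_3 = 1. Minimum distance d = 1.

Enumerate all 2^2 = 4 messages m ∈ F_2^2.
For each, compute codeword c = mG in F_2^4, then tally its weight.
  m = 00 → c = 0000, weight = 0.
  m = 10 → c = 0010, weight = 1.
  m = 01 → c = 0111, weight = 3.
  m = 11 → c = 0101, weight = 2.
Tally weights:
  weight 0: 1 codewords.
  weight 1: 1 codewords.
  weight 2: 1 codewords.
  weight 3: 1 codewords.
Minimum distance d = smallest w > 0 with A_w > 0 = 1.
Sanity: Σ A_w = 4 = 2^2 = 4 ✓.


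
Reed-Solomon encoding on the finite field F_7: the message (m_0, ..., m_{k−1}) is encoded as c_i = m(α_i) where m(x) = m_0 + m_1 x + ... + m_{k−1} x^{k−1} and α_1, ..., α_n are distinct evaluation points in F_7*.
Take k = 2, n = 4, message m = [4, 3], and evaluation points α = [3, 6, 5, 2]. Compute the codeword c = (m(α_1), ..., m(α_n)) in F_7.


c = [6, 1, 5, 3]

Message polynomial: m(x) = 4 + 3·x (mod 7).
For each evaluation point α_i, compute m(α_i) mod 7:
  α_1 = 3: Horner steps 3 → 6, so m(3) = 6.
  α_2 = 6: Horner steps 3 → 1, so m(6) = 1.
  α_3 = 5: Horner steps 3 → 5, so m(5) = 5.
  α_4 = 2: Horner steps 3 → 3, so m(2) = 3.
Codeword c = [6, 1, 5, 3] ∈ F_7^4.


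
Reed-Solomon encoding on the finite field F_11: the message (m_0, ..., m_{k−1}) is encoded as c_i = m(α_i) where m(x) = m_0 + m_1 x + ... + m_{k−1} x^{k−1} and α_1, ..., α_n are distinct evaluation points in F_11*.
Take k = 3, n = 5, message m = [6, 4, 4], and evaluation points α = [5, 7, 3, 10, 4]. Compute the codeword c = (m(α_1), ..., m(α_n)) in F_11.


c = [5, 10, 10, 6, 9]

Message polynomial: m(x) = 6 + 4·x + 4·x^2 (mod 11).
For each evaluation point α_i, compute m(α_i) mod 11:
  α_1 = 5: Horner steps 4 → 2 → 5, so m(5) = 5.
  α_2 = 7: Horner steps 4 → 10 → 10, so m(7) = 10.
  α_3 = 3: Horner steps 4 → 5 → 10, so m(3) = 10.
  α_4 = 10: Horner steps 4 → 0 → 6, so m(10) = 6.
  α_5 = 4: Horner steps 4 → 9 → 9, so m(4) = 9.
Codeword c = [5, 10, 10, 6, 9] ∈ F_11^5.


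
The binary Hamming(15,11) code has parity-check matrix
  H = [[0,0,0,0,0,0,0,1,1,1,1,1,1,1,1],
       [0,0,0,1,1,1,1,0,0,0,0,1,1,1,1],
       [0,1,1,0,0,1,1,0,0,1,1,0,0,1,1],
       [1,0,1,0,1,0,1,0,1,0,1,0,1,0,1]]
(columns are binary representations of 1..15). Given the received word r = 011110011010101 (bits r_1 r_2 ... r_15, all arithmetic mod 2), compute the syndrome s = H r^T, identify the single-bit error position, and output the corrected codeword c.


s = (1, 0, 0, 0)^T, error position = 8, corrected codeword c = 011110001010101

Compute s = H r^T mod 2 one row at a time:
  s_1 = 1 + 1 + 0 + 1 + 0 + 1 + 0 + 1 = 5 ≡ 1 (mod 2).
  s_2 = 1 + 1 + 0 + 0 + 0 + 1 + 0 + 1 = 4 ≡ 0 (mod 2).
  s_3 = 1 + 1 + 0 + 0 + 0 + 1 + 0 + 1 = 4 ≡ 0 (mod 2).
  s_4 = 0 + 1 + 1 + 0 + 1 + 1 + 1 + 1 = 6 ≡ 0 (mod 2).
s = (1, 0, 0, 0)^T — this equals column 8 of H (binary 1000), so error is at position 8.
Correct: flip bit 8 of r = 011110011010101 to get c = 011110001010101.


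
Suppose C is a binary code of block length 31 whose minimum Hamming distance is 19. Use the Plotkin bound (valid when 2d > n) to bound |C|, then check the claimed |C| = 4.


Plotkin bound M ≤ 4; given |C| = 4 ≤ bound (satisfied).

Check applicability: 2d = 38, n = 31.
2d − n = 7 > 0, so Plotkin applies.
Compute d/(2d−n) = 19/7 ≈ 2.7143.
⌊d/(2d−n)⌋ = 2.
Plotkin bound: M ≤ 2·2 = 4.
Given |C| = 4, check: satisfied.
This |C| is at the Plotkin bound.


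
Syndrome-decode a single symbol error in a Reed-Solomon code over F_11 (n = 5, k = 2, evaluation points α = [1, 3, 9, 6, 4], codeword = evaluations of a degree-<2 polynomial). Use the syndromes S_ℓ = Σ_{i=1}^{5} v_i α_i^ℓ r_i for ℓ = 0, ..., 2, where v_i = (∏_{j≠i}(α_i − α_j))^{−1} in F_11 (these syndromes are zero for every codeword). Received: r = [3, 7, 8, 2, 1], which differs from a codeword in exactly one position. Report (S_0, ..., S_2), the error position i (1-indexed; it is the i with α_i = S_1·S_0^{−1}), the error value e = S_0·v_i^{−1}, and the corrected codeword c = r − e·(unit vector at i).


S = (10, 7, 6), error at position 5, error magnitude e = 3, c = [3, 7, 8, 2, 9].

Step 1: column multipliers v_i = (∏_{j≠i}(α_i − α_j))^{−1} mod 11.
  i = 1 (α = 1): (1−3)(1−9)(1−6)(1−4) = (−2)·(−8)·(−5)·(−3) = 240 ≡ 9, so v_1 = 9^{−1} = 5 (mod 11).
  i = 2 (α = 3): (3−1)(3−9)(3−6)(3−4) = 2·(−6)·(−3)·(−1) = −36 ≡ 8, so v_2 = 8^{−1} = 7 (mod 11).
  i = 3 (α = 9): (9−1)(9−3)(9−6)(9−4) = 8·6·3·5 = 720 ≡ 5, so v_3 = 5^{−1} = 9 (mod 11).
  i = 4 (α = 6): (6−1)(6−3)(6−9)(6−4) = 5·3·(−3)·2 = −90 ≡ 9, so v_4 = 9^{−1} = 5 (mod 11).
  i = 5 (α = 4): (4−1)(4−3)(4−9)(4−6) = 3·1·(−5)·(−2) = 30 ≡ 8, so v_5 = 8^{−1} = 7 (mod 11).
  v = [5, 7, 9, 5, 7].
Step 2: syndromes of r = [3, 7, 8, 2, 1] (all sums mod 11).
  S_0 = Σ v_i r_i = 5·3 + 7·7 + 9·8 + 5·2 + 7·1 = 153 ≡ 10.
  S_1 = Σ v_i α_i r_i = 5·1·3 + 7·3·7 + 9·9·8 + 5·6·2 + 7·4·1 = 898 ≡ 7.
  α_i^2 mod 11 = [1, 9, 4, 3, 5].
  S_2 = Σ v_i α_i^2 r_i = 5·1·3 + 7·9·7 + 9·4·8 + 5·3·2 + 7·5·1 = 809 ≡ 6.
  S = (10, 7, 6) ≠ 0, so r is not a codeword (an error is present).
Step 3: locate the error. For a single error e at position i, S_ℓ = v_i·e·α_i^ℓ, so α_err = S_1/S_0.
  S_0^{−1} = 10^{−1} = 10 (mod 11), so α_err = 7·10 = 70 ≡ 4 = α_5. Error position i = 5.
  Consistency check: S_2/S_1 = 6·8 = 48 ≡ 4 = α_err ✓ (single-error assumption holds).
Step 4: error magnitude e = S_0/v_5 = S_0·∏_{j≠5}(α_5 − α_j) = 10·8 = 80 ≡ 3 (mod 11).
Step 5: correct position 5: c_5 = r_5 − e = 1 − 3 ≡ 9 (mod 11). Hence c = [3, 7, 8, 2, 9].
  Check: interpolating c through the α_i gives m(x) = 1 + 2·x (degree < 2) with m(α_i) = c_i for every i, so c is indeed a codeword.


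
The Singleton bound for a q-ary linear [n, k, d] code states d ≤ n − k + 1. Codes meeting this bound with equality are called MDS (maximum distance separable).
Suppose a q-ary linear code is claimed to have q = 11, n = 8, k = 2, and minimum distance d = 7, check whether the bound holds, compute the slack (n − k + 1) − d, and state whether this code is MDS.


Singleton RHS = n − k + 1 = 7, slack = 0, bound satisfied, MDS.

Singleton bound: d ≤ n − k + 1.
Here n = 8, k = 2, so n − k + 1 = 7.
Given d = 7, check d ≤ 7: YES.
Slack = (n − k + 1) − d = 0.
The code is MDS (slack = 0).
Description: the claimed parameters are [8, 2, 7]_11; such a code would be MDS (meets Singleton bound).


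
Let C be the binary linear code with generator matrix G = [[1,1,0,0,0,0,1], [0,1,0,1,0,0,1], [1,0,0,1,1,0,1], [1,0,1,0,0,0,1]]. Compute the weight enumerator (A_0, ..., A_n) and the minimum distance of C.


Weight distribution: A_0 = 1, A_2 = 3, A_3 = 8, A_4 = 3, A_6 = 1. Minimum distance d = 2.

Enumerate all 2^4 = 16 messages m ∈ F_2^4.
For each, compute codeword c = mG in F_2^7, then tally its weight.
  m = 0000 → c = 0000000, weight = 0.
  m = 1000 → c = 1100001, weight = 3.
  m = 0100 → c = 0101001, weight = 3.
  m = 1100 → c = 1001000, weight = 2.
  m = 0010 → c = 1001101, weight = 4.
  m = 1010 → c = 0101100, weight = 3.
  m = 0110 → c = 1100100, weight = 3.
  m = 1110 → c = 0000101, weight = 2.
  m = 0001 → c = 1010001, weight = 3.
  m = 1001 → c = 0110000, weight = 2.
  m = 0101 → c = 1111000, weight = 4.
  m = 1101 → c = 0011001, weight = 3.
  m = 0011 → c = 0011100, weight = 3.
  m = 1011 → c = 1111101, weight = 6.
  m = 0111 → c = 0110101, weight = 4.
  m = 1111 → c = 1010100, weight = 3.
Tally weights:
  weight 0: 1 codewords.
  weight 2: 3 codewords.
  weight 3: 8 codewords.
  weight 4: 3 codewords.
  weight 6: 1 codewords.
Minimum distance d = smallest w > 0 with A_w > 0 = 2.
Sanity: Σ A_w = 16 = 2^4 = 16 ✓.


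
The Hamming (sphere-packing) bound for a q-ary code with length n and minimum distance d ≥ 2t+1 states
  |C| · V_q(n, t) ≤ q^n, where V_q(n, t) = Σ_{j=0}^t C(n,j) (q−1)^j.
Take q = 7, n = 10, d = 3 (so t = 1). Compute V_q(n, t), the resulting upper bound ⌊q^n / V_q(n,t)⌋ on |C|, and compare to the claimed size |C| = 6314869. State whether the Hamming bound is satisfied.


V_q(n, t) = 61, q^n = 282475249, Hamming bound = 4630741, |C| = 6314869 > bound (violated).

Step 1: Compute V_q(n, t) = Σ_{j=0}^1 C(n, j) (q−1)^j.
  j = 0: C(10,0)·(6)^0 = 1·1 = 1.
  j = 1: C(10,1)·(6)^1 = 10·6 = 60.
  V_q(n, t) = 1 + 60 = 61.
Step 2: q^n = 7^10 = 282475249.
Step 3: Hamming bound ⌊q^n / V_q(n,t)⌋ = ⌊282475249/61⌋ = 4630741.
Step 4: Compare |C| = 6314869 to 4630741: violated.
The claimed |C| lies above the Hamming bound, so no 7-ary code of length 10 with d ≥ 3 can have 6314869 codewords.


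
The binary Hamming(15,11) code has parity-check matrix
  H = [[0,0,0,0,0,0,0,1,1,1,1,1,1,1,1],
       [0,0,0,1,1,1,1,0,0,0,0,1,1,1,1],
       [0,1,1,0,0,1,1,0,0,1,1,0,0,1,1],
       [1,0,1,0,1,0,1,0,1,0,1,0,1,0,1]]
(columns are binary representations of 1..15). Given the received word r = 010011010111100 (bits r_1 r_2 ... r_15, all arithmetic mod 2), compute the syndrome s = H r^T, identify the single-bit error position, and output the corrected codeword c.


s = (1, 0, 0, 1)^T, error position = 9, corrected codeword c = 010011011111100

Compute s = H r^T mod 2 one row at a time:
  s_1 = 1 + 0 + 1 + 1 + 1 + 1 + 0 + 0 = 5 ≡ 1 (mod 2).
  s_2 = 0 + 1 + 1 + 0 + 1 + 1 + 0 + 0 = 4 ≡ 0 (mod 2).
  s_3 = 1 + 0 + 1 + 0 + 1 + 1 + 0 + 0 = 4 ≡ 0 (mod 2).
  s_4 = 0 + 0 + 1 + 0 + 0 + 1 + 1 + 0 = 3 ≡ 1 (mod 2).
s = (1, 0, 0, 1)^T — this equals column 9 of H (binary 1001), so error is at position 9.
Correct: flip bit 9 of r = 010011010111100 to get c = 010011011111100.


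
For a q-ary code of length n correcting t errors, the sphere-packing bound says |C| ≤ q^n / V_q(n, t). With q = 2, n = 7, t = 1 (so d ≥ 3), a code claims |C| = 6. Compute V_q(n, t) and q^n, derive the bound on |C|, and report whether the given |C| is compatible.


V_q(n, t) = 8, q^n = 128, Hamming bound = 16, |C| = 6 ≤ bound (satisfied).

Step 1: Compute V_q(n, t) = Σ_{j=0}^1 C(n, j) (q−1)^j.
  j = 0: C(7,0)·(1)^0 = 1·1 = 1.
  j = 1: C(7,1)·(1)^1 = 7·1 = 7.
  V_q(n, t) = 1 + 7 = 8.
Step 2: q^n = 2^7 = 128.
Step 3: Hamming bound ⌊q^n / V_q(n,t)⌋ = ⌊128/8⌋ = 16.
Step 4: Compare |C| = 6 to 16: satisfied.
The claimed |C| lies below the Hamming bound.


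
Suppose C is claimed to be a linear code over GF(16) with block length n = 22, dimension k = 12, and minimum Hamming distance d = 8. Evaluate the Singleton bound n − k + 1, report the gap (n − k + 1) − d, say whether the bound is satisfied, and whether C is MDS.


Singleton RHS = n − k + 1 = 11, slack = 3, bound satisfied, not MDS.

Singleton bound: d ≤ n − k + 1.
Here n = 22, k = 12, so n − k + 1 = 11.
Given d = 8, check d ≤ 11: YES.
Slack = (n − k + 1) − d = 3.
The code is NOT MDS (slack = 3 > 0).
Description: the claimed parameters are [22, 12, 8]_16; such a code would be non-MDS.


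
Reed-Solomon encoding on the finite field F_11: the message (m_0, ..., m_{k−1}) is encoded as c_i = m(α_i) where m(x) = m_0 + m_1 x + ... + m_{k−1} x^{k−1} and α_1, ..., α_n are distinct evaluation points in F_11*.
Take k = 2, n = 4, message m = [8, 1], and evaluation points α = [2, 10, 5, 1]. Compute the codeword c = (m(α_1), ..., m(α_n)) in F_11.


c = [10, 7, 2, 9]

Message polynomial: m(x) = 8 + 1·x (mod 11).
For each evaluation point α_i, compute m(α_i) mod 11:
  α_1 = 2: Horner steps 1 → 10, so m(2) = 10.
  α_2 = 10: Horner steps 1 → 7, so m(10) = 7.
  α_3 = 5: Horner steps 1 → 2, so m(5) = 2.
  α_4 = 1: Horner steps 1 → 9, so m(1) = 9.
Codeword c = [10, 7, 2, 9] ∈ F_11^4.


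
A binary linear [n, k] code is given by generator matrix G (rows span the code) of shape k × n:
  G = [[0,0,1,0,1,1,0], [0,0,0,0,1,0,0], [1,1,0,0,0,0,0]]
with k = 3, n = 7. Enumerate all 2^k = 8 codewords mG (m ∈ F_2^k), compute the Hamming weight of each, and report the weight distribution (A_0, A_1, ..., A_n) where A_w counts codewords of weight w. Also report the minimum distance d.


Weight distribution: A_0 = 1, A_1 = 1, A_2 = 2, A_3 = 2, A_4 = 1, A_5 = 1. Minimum distance d = 1.

Enumerate all 2^3 = 8 messages m ∈ F_2^3.
For each, compute codeword c = mG in F_2^7, then tally its weight.
  m = 000 → c = 0000000, weight = 0.
  m = 100 → c = 0010110, weight = 3.
  m = 010 → c = 0000100, weight = 1.
  m = 110 → c = 0010010, weight = 2.
  m = 001 → c = 1100000, weight = 2.
  m = 101 → c = 1110110, weight = 5.
  m = 011 → c = 1100100, weight = 3.
  m = 111 → c = 1110010, weight = 4.
Tally weights:
  weight 0: 1 codewords.
  weight 1: 1 codewords.
  weight 2: 2 codewords.
  weight 3: 2 codewords.
  weight 4: 1 codewords.
  weight 5: 1 codewords.
Minimum distance d = smallest w > 0 with A_w > 0 = 1.
Sanity: Σ A_w = 8 = 2^3 = 8 ✓.


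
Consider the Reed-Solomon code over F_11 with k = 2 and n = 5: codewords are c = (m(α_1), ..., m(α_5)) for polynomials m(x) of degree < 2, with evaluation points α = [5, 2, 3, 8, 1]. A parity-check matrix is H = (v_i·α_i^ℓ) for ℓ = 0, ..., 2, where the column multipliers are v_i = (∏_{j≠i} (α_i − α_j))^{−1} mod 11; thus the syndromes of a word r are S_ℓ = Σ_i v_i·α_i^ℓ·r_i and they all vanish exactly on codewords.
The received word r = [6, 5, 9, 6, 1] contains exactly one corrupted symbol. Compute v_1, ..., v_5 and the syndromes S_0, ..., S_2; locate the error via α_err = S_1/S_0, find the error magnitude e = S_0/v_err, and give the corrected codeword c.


S = (7, 1, 8), error at position 4, error magnitude e = 10, c = [6, 5, 9, 7, 1].

Step 1: column multipliers v_i = (∏_{j≠i}(α_i − α_j))^{−1} mod 11.
  i = 1 (α = 5): (5−2)(5−3)(5−8)(5−1) = 3·2·(−3)·4 = −72 ≡ 5, so v_1 = 5^{−1} = 9 (mod 11).
  i = 2 (α = 2): (2−5)(2−3)(2−8)(2−1) = (−3)·(−1)·(−6)·1 = −18 ≡ 4, so v_2 = 4^{−1} = 3 (mod 11).
  i = 3 (α = 3): (3−5)(3−2)(3−8)(3−1) = (−2)·1·(−5)·2 = 20 ≡ 9, so v_3 = 9^{−1} = 5 (mod 11).
  i = 4 (α = 8): (8−5)(8−2)(8−3)(8−1) = 3·6·5·7 = 630 ≡ 3, so v_4 = 3^{−1} = 4 (mod 11).
  i = 5 (α = 1): (1−5)(1−2)(1−3)(1−8) = (−4)·(−1)·(−2)·(−7) = 56 ≡ 1, so v_5 = 1^{−1} = 1 (mod 11).
  v = [9, 3, 5, 4, 1].
Step 2: syndromes of r = [6, 5, 9, 6, 1] (all sums mod 11).
  S_0 = Σ v_i r_i = 9·6 + 3·5 + 5·9 + 4·6 + 1·1 = 139 ≡ 7.
  S_1 = Σ v_i α_i r_i = 9·5·6 + 3·2·5 + 5·3·9 + 4·8·6 + 1·1·1 = 628 ≡ 1.
  α_i^2 mod 11 = [3, 4, 9, 9, 1].
  S_2 = Σ v_i α_i^2 r_i = 9·3·6 + 3·4·5 + 5·9·9 + 4·9·6 + 1·1·1 = 844 ≡ 8.
  S = (7, 1, 8) ≠ 0, so r is not a codeword (an error is present).
Step 3: locate the error. For a single error e at position i, S_ℓ = v_i·e·α_i^ℓ, so α_err = S_1/S_0.
  S_0^{−1} = 7^{−1} = 8 (mod 11), so α_err = 1·8 = 8 ≡ 8 = α_4. Error position i = 4.
  Consistency check: S_2/S_1 = 8·1 = 8 ≡ 8 = α_err ✓ (single-error assumption holds).
Step 4: error magnitude e = S_0/v_4 = S_0·∏_{j≠4}(α_4 − α_j) = 7·3 = 21 ≡ 10 (mod 11).
Step 5: correct position 4: c_4 = r_4 − e = 6 − 10 ≡ 7 (mod 11). Hence c = [6, 5, 9, 7, 1].
  Check: interpolating c through the α_i gives m(x) = 8 + 4·x (degree < 2) with m(α_i) = c_i for every i, so c is indeed a codeword.


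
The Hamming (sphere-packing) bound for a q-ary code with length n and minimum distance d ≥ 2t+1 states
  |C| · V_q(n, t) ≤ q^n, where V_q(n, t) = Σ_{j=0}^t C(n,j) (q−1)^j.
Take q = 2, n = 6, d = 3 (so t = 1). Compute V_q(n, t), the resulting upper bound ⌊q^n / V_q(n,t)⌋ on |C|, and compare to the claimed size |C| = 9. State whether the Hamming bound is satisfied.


V_q(n, t) = 7, q^n = 64, Hamming bound = 9, |C| = 9 ≤ bound (satisfied).

Step 1: Compute V_q(n, t) = Σ_{j=0}^1 C(n, j) (q−1)^j.
  j = 0: C(6,0)·(1)^0 = 1·1 = 1.
  j = 1: C(6,1)·(1)^1 = 6·1 = 6.
  V_q(n, t) = 1 + 6 = 7.
Step 2: q^n = 2^6 = 64.
Step 3: Hamming bound ⌊q^n / V_q(n,t)⌋ = ⌊64/7⌋ = 9.
Step 4: Compare |C| = 9 to 9: satisfied.
The claimed |C| lies at the Hamming bound (tight).


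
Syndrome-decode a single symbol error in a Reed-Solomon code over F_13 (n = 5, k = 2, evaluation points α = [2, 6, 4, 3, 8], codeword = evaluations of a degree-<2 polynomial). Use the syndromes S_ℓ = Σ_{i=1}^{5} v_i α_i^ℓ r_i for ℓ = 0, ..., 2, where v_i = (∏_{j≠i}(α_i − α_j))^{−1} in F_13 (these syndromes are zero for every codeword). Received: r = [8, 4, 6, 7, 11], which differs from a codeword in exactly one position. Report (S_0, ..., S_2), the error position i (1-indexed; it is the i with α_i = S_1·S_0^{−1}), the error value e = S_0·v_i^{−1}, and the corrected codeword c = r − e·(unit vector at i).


S = (8, 12, 5), error at position 5, error magnitude e = 9, c = [8, 4, 6, 7, 2].

Step 1: column multipliers v_i = (∏_{j≠i}(α_i − α_j))^{−1} mod 13.
  i = 1 (α = 2): (2−6)(2−4)(2−3)(2−8) = (−4)·(−2)·(−1)·(−6) = 48 ≡ 9, so v_1 = 9^{−1} = 3 (mod 13).
  i = 2 (α = 6): (6−2)(6−4)(6−3)(6−8) = 4·2·3·(−2) = −48 ≡ 4, so v_2 = 4^{−1} = 10 (mod 13).
  i = 3 (α = 4): (4−2)(4−6)(4−3)(4−8) = 2·(−2)·1·(−4) = 16 ≡ 3, so v_3 = 3^{−1} = 9 (mod 13).
  i = 4 (α = 3): (3−2)(3−6)(3−4)(3−8) = 1·(−3)·(−1)·(−5) = −15 ≡ 11, so v_4 = 11^{−1} = 6 (mod 13).
  i = 5 (α = 8): (8−2)(8−6)(8−4)(8−3) = 6·2·4·5 = 240 ≡ 6, so v_5 = 6^{−1} = 11 (mod 13).
  v = [3, 10, 9, 6, 11].
Step 2: syndromes of r = [8, 4, 6, 7, 11] (all sums mod 13).
  S_0 = Σ v_i r_i = 3·8 + 10·4 + 9·6 + 6·7 + 11·11 = 281 ≡ 8.
  S_1 = Σ v_i α_i r_i = 3·2·8 + 10·6·4 + 9·4·6 + 6·3·7 + 11·8·11 = 1598 ≡ 12.
  α_i^2 mod 13 = [4, 10, 3, 9, 12].
  S_2 = Σ v_i α_i^2 r_i = 3·4·8 + 10·10·4 + 9·3·6 + 6·9·7 + 11·12·11 = 2488 ≡ 5.
  S = (8, 12, 5) ≠ 0, so r is not a codeword (an error is present).
Step 3: locate the error. For a single error e at position i, S_ℓ = v_i·e·α_i^ℓ, so α_err = S_1/S_0.
  S_0^{−1} = 8^{−1} = 5 (mod 13), so α_err = 12·5 = 60 ≡ 8 = α_5. Error position i = 5.
  Consistency check: S_2/S_1 = 5·12 = 60 ≡ 8 = α_err ✓ (single-error assumption holds).
Step 4: error magnitude e = S_0/v_5 = S_0·∏_{j≠5}(α_5 − α_j) = 8·6 = 48 ≡ 9 (mod 13).
Step 5: correct position 5: c_5 = r_5 − e = 11 − 9 ≡ 2 (mod 13). Hence c = [8, 4, 6, 7, 2].
  Check: interpolating c through the α_i gives m(x) = 10 + 12·x (degree < 2) with m(α_i) = c_i for every i, so c is indeed a codeword.


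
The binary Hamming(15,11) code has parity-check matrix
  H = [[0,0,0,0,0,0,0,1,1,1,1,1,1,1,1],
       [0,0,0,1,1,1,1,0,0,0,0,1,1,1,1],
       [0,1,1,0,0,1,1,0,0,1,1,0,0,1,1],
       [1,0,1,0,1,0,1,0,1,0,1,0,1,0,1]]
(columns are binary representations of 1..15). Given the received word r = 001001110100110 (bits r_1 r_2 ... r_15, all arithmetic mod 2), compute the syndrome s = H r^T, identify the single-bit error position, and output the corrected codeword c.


s = (0, 0, 1, 1)^T, error position = 3, corrected codeword c = 000001110100110

Compute s = H r^T mod 2 one row at a time:
  s_1 = 1 + 0 + 1 + 0 + 0 + 1 + 1 + 0 = 4 ≡ 0 (mod 2).
  s_2 = 0 + 0 + 1 + 1 + 0 + 1 + 1 + 0 = 4 ≡ 0 (mod 2).
  s_3 = 0 + 1 + 1 + 1 + 1 + 0 + 1 + 0 = 5 ≡ 1 (mod 2).
  s_4 = 0 + 1 + 0 + 1 + 0 + 0 + 1 + 0 = 3 ≡ 1 (mod 2).
s = (0, 0, 1, 1)^T — this equals column 3 of H (binary 0011), so error is at position 3.
Correct: flip bit 3 of r = 001001110100110 to get c = 000001110100110.


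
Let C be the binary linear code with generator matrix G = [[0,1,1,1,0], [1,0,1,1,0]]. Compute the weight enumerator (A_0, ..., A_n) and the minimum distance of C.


Weight distribution: A_0 = 1, A_2 = 1, A_3 = 2. Minimum distance d = 2.

Enumerate all 2^2 = 4 messages m ∈ F_2^2.
For each, compute codeword c = mG in F_2^5, then tally its weight.
  m = 00 → c = 00000, weight = 0.
  m = 10 → c = 01110, weight = 3.
  m = 01 → c = 10110, weight = 3.
  m = 11 → c = 11000, weight = 2.
Tally weights:
  weight 0: 1 codewords.
  weight 2: 1 codewords.
  weight 3: 2 codewords.
Minimum distance d = smallest w > 0 with A_w > 0 = 2.
Sanity: Σ A_w = 4 = 2^2 = 4 ✓.


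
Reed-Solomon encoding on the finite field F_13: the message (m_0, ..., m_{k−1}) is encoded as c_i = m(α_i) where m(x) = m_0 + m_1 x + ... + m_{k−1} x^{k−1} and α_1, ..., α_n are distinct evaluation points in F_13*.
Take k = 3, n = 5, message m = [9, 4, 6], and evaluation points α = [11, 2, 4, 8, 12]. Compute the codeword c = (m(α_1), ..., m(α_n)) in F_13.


c = [12, 2, 4, 9, 11]

Message polynomial: m(x) = 9 + 4·x + 6·x^2 (mod 13).
For each evaluation point α_i, compute m(α_i) mod 13:
  α_1 = 11: Horner steps 6 → 5 → 12, so m(11) = 12.
  α_2 = 2: Horner steps 6 → 3 → 2, so m(2) = 2.
  α_3 = 4: Horner steps 6 → 2 → 4, so m(4) = 4.
  α_4 = 8: Horner steps 6 → 0 → 9, so m(8) = 9.
  α_5 = 12: Horner steps 6 → 11 → 11, so m(12) = 11.
Codeword c = [12, 2, 4, 9, 11] ∈ F_13^5.


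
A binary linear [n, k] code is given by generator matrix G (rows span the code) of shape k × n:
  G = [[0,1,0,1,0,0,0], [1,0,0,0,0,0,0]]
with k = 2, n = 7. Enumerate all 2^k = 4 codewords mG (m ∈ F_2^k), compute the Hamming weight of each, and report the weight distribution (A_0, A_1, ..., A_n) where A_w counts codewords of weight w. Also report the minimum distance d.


Weight distribution: A_0 = 1, A_1 = 1, A_2 = 1, A_3 = 1. Minimum distance d = 1.

Enumerate all 2^2 = 4 messages m ∈ F_2^2.
For each, compute codeword c = mG in F_2^7, then tally its weight.
  m = 00 → c = 0000000, weight = 0.
  m = 10 → c = 0101000, weight = 2.
  m = 01 → c = 1000000, weight = 1.
  m = 11 → c = 1101000, weight = 3.
Tally weights:
  weight 0: 1 codewords.
  weight 1: 1 codewords.
  weight 2: 1 codewords.
  weight 3: 1 codewords.
Minimum distance d = smallest w > 0 with A_w > 0 = 1.
Sanity: Σ A_w = 4 = 2^2 = 4 ✓.


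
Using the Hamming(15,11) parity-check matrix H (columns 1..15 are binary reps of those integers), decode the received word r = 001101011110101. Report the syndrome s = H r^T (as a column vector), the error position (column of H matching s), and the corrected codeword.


s = (0, 0, 1, 1)^T, error position = 3, corrected codeword c = 000101011110101

Compute s = H r^T mod 2 one row at a time:
  s_1 = 1 + 1 + 1 + 1 + 0 + 1 + 0 + 1 = 6 ≡ 0 (mod 2).
  s_2 = 1 + 0 + 1 + 0 + 0 + 1 + 0 + 1 = 4 ≡ 0 (mod 2).
  s_3 = 0 + 1 + 1 + 0 + 1 + 1 + 0 + 1 = 5 ≡ 1 (mod 2).
  s_4 = 0 + 1 + 0 + 0 + 1 + 1 + 1 + 1 = 5 ≡ 1 (mod 2).
s = (0, 0, 1, 1)^T — this equals column 3 of H (binary 0011), so error is at position 3.
Correct: flip bit 3 of r = 001101011110101 to get c = 000101011110101.


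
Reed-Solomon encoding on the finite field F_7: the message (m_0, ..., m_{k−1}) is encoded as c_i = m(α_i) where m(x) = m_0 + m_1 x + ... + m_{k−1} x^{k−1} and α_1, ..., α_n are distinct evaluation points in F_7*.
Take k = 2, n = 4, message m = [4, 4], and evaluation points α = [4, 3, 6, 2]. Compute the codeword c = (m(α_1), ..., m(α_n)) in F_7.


c = [6, 2, 0, 5]

Message polynomial: m(x) = 4 + 4·x (mod 7).
For each evaluation point α_i, compute m(α_i) mod 7:
  α_1 = 4: Horner steps 4 → 6, so m(4) = 6.
  α_2 = 3: Horner steps 4 → 2, so m(3) = 2.
  α_3 = 6: Horner steps 4 → 0, so m(6) = 0.
  α_4 = 2: Horner steps 4 → 5, so m(2) = 5.
Codeword c = [6, 2, 0, 5] ∈ F_7^4.


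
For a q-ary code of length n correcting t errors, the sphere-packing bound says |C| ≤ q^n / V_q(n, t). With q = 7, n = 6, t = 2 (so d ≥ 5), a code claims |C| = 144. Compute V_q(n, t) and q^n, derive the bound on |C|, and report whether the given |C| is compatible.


V_q(n, t) = 577, q^n = 117649, Hamming bound = 203, |C| = 144 ≤ bound (satisfied).

Step 1: Compute V_q(n, t) = Σ_{j=0}^2 C(n, j) (q−1)^j.
  j = 0: C(6,0)·(6)^0 = 1·1 = 1.
  j = 1: C(6,1)·(6)^1 = 6·6 = 36.
  j = 2: C(6,2)·(6)^2 = 15·36 = 540.
  V_q(n, t) = 1 + 36 + 540 = 577.
Step 2: q^n = 7^6 = 117649.
Step 3: Hamming bound ⌊q^n / V_q(n,t)⌋ = ⌊117649/577⌋ = 203.
Step 4: Compare |C| = 144 to 203: satisfied.
The claimed |C| lies below the Hamming bound.
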